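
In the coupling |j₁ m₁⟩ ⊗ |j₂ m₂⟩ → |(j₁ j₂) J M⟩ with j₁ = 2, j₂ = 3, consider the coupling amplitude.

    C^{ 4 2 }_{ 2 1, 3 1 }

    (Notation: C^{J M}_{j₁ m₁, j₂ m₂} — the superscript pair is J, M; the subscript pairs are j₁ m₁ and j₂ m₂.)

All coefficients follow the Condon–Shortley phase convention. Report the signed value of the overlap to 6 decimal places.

triangle: 1!×3!×5!/10! = 720/3628800
(j±m)!: 3!×1!×4!×2!×6!×2! = 414720
prefactor² = (2J+1)×Δ×N² = 5184/7
  k=0: +1/(0!×1!×1!×4!×2!×1!) = 1/48
  k=1: −1/(1!×0!×0!×3!×3!×2!) = -1/72
Σ = 1/144  ⇒  CG² = 5184/7×(1/144)² = 1/28
CG = +√(1/28) = +0.188982

+0.188982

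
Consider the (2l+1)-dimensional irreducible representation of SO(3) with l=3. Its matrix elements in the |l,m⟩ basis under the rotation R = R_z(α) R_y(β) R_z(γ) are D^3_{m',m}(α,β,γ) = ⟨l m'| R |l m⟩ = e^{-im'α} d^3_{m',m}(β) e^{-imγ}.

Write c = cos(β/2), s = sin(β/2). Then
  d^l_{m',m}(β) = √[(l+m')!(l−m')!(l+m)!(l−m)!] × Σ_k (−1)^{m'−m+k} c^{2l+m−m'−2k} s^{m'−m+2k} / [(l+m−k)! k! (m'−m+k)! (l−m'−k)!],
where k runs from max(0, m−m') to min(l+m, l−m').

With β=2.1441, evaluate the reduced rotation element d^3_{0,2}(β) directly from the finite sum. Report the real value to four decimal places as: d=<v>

d=-0.5242

d^3_{0,2}(β=2.1441) via the finite sum:
Half-angle: c=0.478325, s=0.878183. N=√(6·6·120·1)=65.726707
k: max(0,(2)−(0))=2 … min(3+(2),3−(0))=3
  k=2: (−1)^0·65.7267/(12)·0.4783^4·0.8782^2 = +0.221117
  k=3: (−1)^1·65.7267/(12)·0.4783^2·0.8782^4 = -0.745327
d^3_{0,2}(2.1441) = +0.221117 -0.745327 = -0.524209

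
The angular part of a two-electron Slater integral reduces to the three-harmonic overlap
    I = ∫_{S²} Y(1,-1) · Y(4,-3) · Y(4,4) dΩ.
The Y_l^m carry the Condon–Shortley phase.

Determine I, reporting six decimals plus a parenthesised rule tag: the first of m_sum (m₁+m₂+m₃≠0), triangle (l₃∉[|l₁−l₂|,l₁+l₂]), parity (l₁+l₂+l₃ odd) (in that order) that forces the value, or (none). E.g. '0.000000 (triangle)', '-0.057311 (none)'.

Σlᵢ=9 odd — θ-integrand is odd under cosθ→−cosθ; I=0

0.000000 (parity)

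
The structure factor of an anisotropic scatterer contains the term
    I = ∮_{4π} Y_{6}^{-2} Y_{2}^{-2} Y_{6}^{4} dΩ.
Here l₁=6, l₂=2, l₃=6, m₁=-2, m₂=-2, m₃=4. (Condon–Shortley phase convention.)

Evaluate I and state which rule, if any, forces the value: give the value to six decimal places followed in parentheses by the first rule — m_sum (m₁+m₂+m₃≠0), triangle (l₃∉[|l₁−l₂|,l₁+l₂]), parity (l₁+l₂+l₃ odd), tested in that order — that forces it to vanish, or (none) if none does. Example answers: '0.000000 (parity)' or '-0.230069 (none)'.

-0.153870 (none)

m-sum 0 ✓  L=14 even ✓  4≤6≤8 ✓
Π(2lᵢ+1) = 13×5×13 = 845
triangle coeff Δ(6,2,6) = 1/90090
Σ_t [0,2]: t=0:+1/69120 t=1:−1/14400 t=2:+1/69120 = -7/172800
(3j)²=14/715 [(6 2 6; 0 0 0)], sign=-1
Σ_t [0,0]: t=0:+1/322560 = 1/322560
(3j)²=18/1001 [(6 2 6; -2 -2 4)], sign=+1
⇒ 4πI² = 36/121
I = (-1)√(36/121/(4π)) = -0.15386989
No selection rule forces the value: the integral is nonzero (none).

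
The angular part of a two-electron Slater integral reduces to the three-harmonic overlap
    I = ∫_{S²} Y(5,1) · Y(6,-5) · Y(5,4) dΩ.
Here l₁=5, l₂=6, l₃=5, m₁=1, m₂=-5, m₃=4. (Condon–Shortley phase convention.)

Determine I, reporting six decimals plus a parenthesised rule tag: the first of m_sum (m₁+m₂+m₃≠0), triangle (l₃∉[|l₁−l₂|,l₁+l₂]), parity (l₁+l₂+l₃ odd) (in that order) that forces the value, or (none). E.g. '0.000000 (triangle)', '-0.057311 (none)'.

0.158629 (none)

m-sum 0 ✓  L=16 even ✓  1≤5≤11 ✓
Π(2lᵢ+1) = 11×13×11 = 1573
triangle coeff Δ(5,6,5) = 1/28588560
Σ_t [1,5]: t=1:−1/345600 t=2:+1/13824 t=3:−1/5184 t=4:+1/13824 t=5:−1/345600 = -7/129600
(3j)²=80/7293 [(5 6 5; 0 0 0)], sign=+1
Σ_t [0,1]: t=0:+1/2073600 t=1:−1/518400 = -1/691200
(3j)²=81/4420 [(5 6 5; 1 -5 4)], sign=+1
⇒ 4πI² = 1188/3757
I = (+1)√(1188/3757/(4π)) = 0.15862904
No selection rule forces the value: the integral is nonzero (none).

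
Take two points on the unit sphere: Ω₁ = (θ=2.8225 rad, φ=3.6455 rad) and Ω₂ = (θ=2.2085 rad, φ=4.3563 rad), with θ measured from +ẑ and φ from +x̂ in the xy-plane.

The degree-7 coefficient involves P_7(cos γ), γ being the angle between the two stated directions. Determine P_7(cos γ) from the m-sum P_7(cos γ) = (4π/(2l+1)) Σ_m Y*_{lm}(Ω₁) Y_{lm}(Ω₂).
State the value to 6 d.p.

-0.060129

Term-by-term m-sum for l=7 (normalisation 4π/15 = 0.837758):
  term(m=-7) = 0.00000 + 0.00002j   from Y*(Ω₁)=0.00014 + 0.00006j, Y(Ω₂)=0.06532 + 0.08611j
  term(m=-6) = -0.00022 + 0.00046j   from Y*(Ω₁)=0.00168 - 0.00020j, Y(Ω₂)=-0.16063 + 0.25298j
  term(m=-5) = -0.00485 + 0.00212j   from Y*(Ω₁)=0.00971 - 0.00696j, Y(Ω₂)=-0.43355 - 0.09225j
  term(m=-4) = -0.01647 - 0.00506j   from Y*(Ω₁)=0.02532 - 0.05312j, Y(Ω₂)=-0.04272 - 0.28960j
  term(m=-3) = 0.01514 + 0.02406j   from Y*(Ω₁)=-0.01205 - 0.20367j, Y(Ω₂)=-0.12211 + 0.06711j
  term(m=-2) = -0.02524 + 0.16792j   from Y*(Ω₁)=-0.25020 - 0.39644j, Y(Ω₂)=-0.27418 - 0.23670j
  term(m=-1) = -0.00525 + 0.00452j   from Y*(Ω₁)=-0.50444 - 0.27814j, Y(Ω₂)=0.00419 - 0.01127j
  term(m=+0) = 0.00199 + 0.00000j   from Y*(Ω₁)=-0.00565 + 0.00000j, Y(Ω₂)=-0.35331 + 0.00000j
  term(m=+1) = -0.00525 - 0.00452j   from Y*(Ω₁)=0.50444 - 0.27814j, Y(Ω₂)=-0.00419 - 0.01127j
  term(m=+2) = -0.02524 - 0.16792j   from Y*(Ω₁)=-0.25020 + 0.39644j, Y(Ω₂)=-0.27418 + 0.23670j
  term(m=+3) = 0.01514 - 0.02406j   from Y*(Ω₁)=0.01205 - 0.20367j, Y(Ω₂)=0.12211 + 0.06711j
  term(m=+4) = -0.01647 + 0.00506j   from Y*(Ω₁)=0.02532 + 0.05312j, Y(Ω₂)=-0.04272 + 0.28960j
  term(m=+5) = -0.00485 - 0.00212j   from Y*(Ω₁)=-0.00971 - 0.00696j, Y(Ω₂)=0.43355 - 0.09225j
  term(m=+6) = -0.00022 - 0.00046j   from Y*(Ω₁)=0.00168 + 0.00020j, Y(Ω₂)=-0.16063 - 0.25298j
  term(m=+7) = 0.00000 - 0.00002j   from Y*(Ω₁)=-0.00014 + 0.00006j, Y(Ω₂)=-0.06532 + 0.08611j
Accumulated sum -0.07177 + 0.00000j; after 4π/(2l+1) scaling, -0.06013 + 0.00000j ⇒ P_7 = -0.060129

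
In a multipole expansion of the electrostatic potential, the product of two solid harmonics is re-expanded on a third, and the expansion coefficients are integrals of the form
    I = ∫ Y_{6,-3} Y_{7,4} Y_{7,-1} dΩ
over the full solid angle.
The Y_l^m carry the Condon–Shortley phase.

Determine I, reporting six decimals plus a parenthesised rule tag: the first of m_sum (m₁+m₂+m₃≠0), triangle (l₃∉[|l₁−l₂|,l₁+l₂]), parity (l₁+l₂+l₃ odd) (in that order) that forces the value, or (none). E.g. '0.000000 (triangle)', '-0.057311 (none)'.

Rules hold: Σm=0, L=20 even, 1≤7≤13.
N = 13·15·15 = 2925
Δ = 6!·6!·8!/21! = 1/2444321880
Racah Σ t=0..6: t=0:+1/2612736000 t=1:−1/20736000 t=2:+1/1658880 t=3:−1/746496 t=4:+1/1658880 t=5:−1/20736000 t=6:+1/2612736000 = -1/4354560
⇒ 3j(6 7 7; 0 0 0)² = 1000/138567, sgn +1
Racah Σ t=3..6: t=3:−1/1045094400 t=4:+1/29030400 t=5:−1/8294400 t=6:+1/18662400 = -1/29859840
⇒ 3j(6 7 7; -3 4 -1)² = 175/25194, sgn -1
4πI² = N·(3j₀)²·(3jₘ)² = 2187500/14919047
I = -1·√(0.146625/4π) = -0.10801860
No selection rule forces the value: the integral is nonzero (none).

-0.108019 (none)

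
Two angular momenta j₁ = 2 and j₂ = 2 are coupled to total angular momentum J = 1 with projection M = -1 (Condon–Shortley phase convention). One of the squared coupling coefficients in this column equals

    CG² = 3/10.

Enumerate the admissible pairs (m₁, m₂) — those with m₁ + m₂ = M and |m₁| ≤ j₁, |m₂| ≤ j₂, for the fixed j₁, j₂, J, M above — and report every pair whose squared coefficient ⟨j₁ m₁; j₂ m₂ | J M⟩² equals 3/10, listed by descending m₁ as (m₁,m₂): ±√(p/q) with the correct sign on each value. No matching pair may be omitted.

(0,-1): −√(3/10); (-1,0): +√(3/10)

Admissible pairs with m₁+m₂ = M = -1: (-2,1), (-1,0), (0,-1), (1,-2)
  (m₁,m₂)=(1,-2): CG² = 1/5, CG = +√(1/5)
  (m₁,m₂)=(0,-1): CG² = 3/10, CG = −√(3/10)   ← matches the target
  (m₁,m₂)=(-1,0): CG² = 3/10, CG = +√(3/10)   ← matches the target
  (m₁,m₂)=(-2,1): CG² = 1/5, CG = −√(1/5)
Pairs with CG² = 3/10: (0,-1): −√(3/10); (-1,0): +√(3/10)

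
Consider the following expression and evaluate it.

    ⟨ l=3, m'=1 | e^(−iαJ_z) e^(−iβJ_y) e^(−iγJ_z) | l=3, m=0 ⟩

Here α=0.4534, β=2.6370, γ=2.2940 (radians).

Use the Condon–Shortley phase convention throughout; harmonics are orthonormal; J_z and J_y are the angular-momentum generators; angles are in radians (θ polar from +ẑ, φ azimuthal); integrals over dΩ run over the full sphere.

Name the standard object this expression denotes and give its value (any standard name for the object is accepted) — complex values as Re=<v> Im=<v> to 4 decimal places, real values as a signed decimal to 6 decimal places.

Wigner D-matrix element, Re=-0.5328 Im=0.2596

This is a Wigner D-matrix element — the rotation-matrix element ⟨l m'| R(α,β,γ) |l m⟩ in the angular-momentum basis.
Split into d^3_{1,0}(β=2.6370) × two z-phases.
Half-angle: c=0.249628, s=0.968342. N=√(24·2·6·6)=41.569219
k: max(0,(0)−(1))=0 … min(3+(0),3−(1))=2
  k=0: (−1)^1·41.5692/(12)·0.2496^5·0.9683^1 = -0.003252
  k=1: (−1)^2·41.5692/(4)·0.2496^3·0.9683^3 = +0.146784
  k=2: (−1)^3·41.5692/(12)·0.2496^1·0.9683^5 = -0.736254
d^3_{1,0}(2.6370) = -0.003252 +0.146784 -0.736254 = -0.592721
Attach z-rotation phases: D = e^{-i(1)(0.4534)}·(-0.592721)·e^{-i(0)(2.2940)} = -0.532835+0.259626i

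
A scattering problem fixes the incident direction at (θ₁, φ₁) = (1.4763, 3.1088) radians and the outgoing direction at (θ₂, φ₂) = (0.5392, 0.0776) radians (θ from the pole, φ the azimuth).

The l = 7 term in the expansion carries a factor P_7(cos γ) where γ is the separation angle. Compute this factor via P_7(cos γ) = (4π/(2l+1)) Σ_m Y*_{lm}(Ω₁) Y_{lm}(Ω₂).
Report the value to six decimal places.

Term-by-term m-sum for l=7 (normalisation 4π/15 = 0.837758):
  [-7]  conj(Y_{7,-7})(Ω₁) = (-0.471918, 0.110272) ; Y_{7,-7}(Ω₂) = (0.004027, -0.002432) ; Δ = (-0.001632, 0.001592)
  [-6]  conj(Y_{7,-6})(Ω₁) = (0.168548, -0.033598) ; Y_{7,-6}(Ω₂) = (0.026286, -0.013207) ; Δ = (0.003987, -0.003109)
  [-5]  conj(Y_{7,-5})(Ω₁) = (0.313032, -0.051791) ; Y_{7,-5}(Ω₂) = (0.103908, -0.042469) ; Δ = (0.030327, -0.018676)
  [-4]  conj(Y_{7,-4})(Ω₁) = (-0.194491, 0.025659) ; Y_{7,-4}(Ω₂) = (0.273927, -0.087867) ; Δ = (-0.051022, 0.024118)
  [-3]  conj(Y_{7,-3})(Ω₁) = (-0.263293, 0.025986) ; Y_{7,-3}(Ω₂) = (0.465411, -0.110348) ; Δ = (-0.119672, 0.041148)
  [-2]  conj(Y_{7,-2})(Ω₁) = (0.204866, -0.013455) ; Y_{7,-2}(Ω₂) = (0.403539, -0.063137) ; Δ = (0.081822, -0.018364)
  [-1]  conj(Y_{7,-1})(Ω₁) = (0.243862, -0.008000) ; Y_{7,-1}(Ω₂) = (-0.088412, 0.006875) ; Δ = (-0.021505, 0.002384)
  [+0]  conj(Y_{7,0})(Ω₁) = (-0.207788, -0.000000) ; Y_{7,0}(Ω₂) = (-0.440699, 0.000000) ; Δ = (0.091572, 0.000000)
  [+1]  conj(Y_{7,1})(Ω₁) = (-0.243862, -0.008000) ; Y_{7,1}(Ω₂) = (0.088412, 0.006875) ; Δ = (-0.021505, -0.002384)
  [+2]  conj(Y_{7,2})(Ω₁) = (0.204866, 0.013455) ; Y_{7,2}(Ω₂) = (0.403539, 0.063137) ; Δ = (0.081822, 0.018364)
  [+3]  conj(Y_{7,3})(Ω₁) = (0.263293, 0.025986) ; Y_{7,3}(Ω₂) = (-0.465411, -0.110348) ; Δ = (-0.119672, -0.041148)
  [+4]  conj(Y_{7,4})(Ω₁) = (-0.194491, -0.025659) ; Y_{7,4}(Ω₂) = (0.273927, 0.087867) ; Δ = (-0.051022, -0.024118)
  [+5]  conj(Y_{7,5})(Ω₁) = (-0.313032, -0.051791) ; Y_{7,5}(Ω₂) = (-0.103908, -0.042469) ; Δ = (0.030327, 0.018676)
  [+6]  conj(Y_{7,6})(Ω₁) = (0.168548, 0.033598) ; Y_{7,6}(Ω₂) = (0.026286, 0.013207) ; Δ = (0.003987, 0.003109)
  [+7]  conj(Y_{7,7})(Ω₁) = (0.471918, 0.110272) ; Y_{7,7}(Ω₂) = (-0.004027, -0.002432) ; Δ = (-0.001632, -0.001592)
Total Σ_m = (-0.063820, -0.000000). Multiply by 0.837758: (-0.053466, -0.000000). P_7(cos γ) = -0.053466

-0.053466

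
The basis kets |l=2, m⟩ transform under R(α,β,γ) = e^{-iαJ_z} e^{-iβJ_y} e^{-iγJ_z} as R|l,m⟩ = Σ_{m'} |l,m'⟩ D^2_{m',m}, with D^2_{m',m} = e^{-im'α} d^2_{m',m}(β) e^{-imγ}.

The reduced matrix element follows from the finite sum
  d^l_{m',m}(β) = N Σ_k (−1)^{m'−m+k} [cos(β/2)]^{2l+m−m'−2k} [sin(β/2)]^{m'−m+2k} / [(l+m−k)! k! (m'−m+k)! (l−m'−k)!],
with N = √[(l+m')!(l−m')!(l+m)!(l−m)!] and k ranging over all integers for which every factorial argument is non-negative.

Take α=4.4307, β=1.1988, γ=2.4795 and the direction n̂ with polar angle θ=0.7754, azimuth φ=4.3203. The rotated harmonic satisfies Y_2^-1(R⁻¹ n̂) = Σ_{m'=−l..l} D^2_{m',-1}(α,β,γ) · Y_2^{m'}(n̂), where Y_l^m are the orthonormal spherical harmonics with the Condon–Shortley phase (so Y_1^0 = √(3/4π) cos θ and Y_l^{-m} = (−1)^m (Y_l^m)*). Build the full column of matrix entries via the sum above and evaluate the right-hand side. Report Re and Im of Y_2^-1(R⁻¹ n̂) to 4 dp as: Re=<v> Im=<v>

Need the full column D^2_{m',-1} for m'=−2..2 at α=4.4307, β=1.1988, γ=2.4795.
cos(β/2)=0.825674, sin(β/2)=0.564147
d^2_{-2,-1}: single k=1 term ⇒ +0.635110;  D = +0.214987-0.597616i
d^2_{-1,-1}: k∈[0..1] ⇒ +0.464767 -0.650914 = -0.186147;  D = -0.150739-0.109218i
d^2_{0,-1}: k∈[0..1] ⇒ -0.777847 +0.363130 = -0.414718;  D = +0.327091-0.254955i
d^2_{1,-1}: k∈[0..1] ⇒ +0.650914 -0.101291 = +0.549623;  D = -0.204073-0.510333i
d^2_{2,-1}: single k=0 term ⇒ -0.296494;  D = -0.295051+0.029221i
Y_2^{m'}(θ=0.7754,φ=4.3203) and Σ D·Y over m':
  (+0.2150-0.5976i)·(-0.1340-0.1337i)  (-0.1507-0.1092i)·(-0.1476+0.3569i)  (+0.3271-0.2550i)·(+0.1672+0.0000i)  (-0.2041-0.5103i)·(+0.1476+0.3569i)  (-0.2951+0.0292i)·(-0.1340+0.1337i)
Y_2^-1(R⁻¹ n̂) = +0.194852-0.220453i

Re=0.1949 Im=-0.2205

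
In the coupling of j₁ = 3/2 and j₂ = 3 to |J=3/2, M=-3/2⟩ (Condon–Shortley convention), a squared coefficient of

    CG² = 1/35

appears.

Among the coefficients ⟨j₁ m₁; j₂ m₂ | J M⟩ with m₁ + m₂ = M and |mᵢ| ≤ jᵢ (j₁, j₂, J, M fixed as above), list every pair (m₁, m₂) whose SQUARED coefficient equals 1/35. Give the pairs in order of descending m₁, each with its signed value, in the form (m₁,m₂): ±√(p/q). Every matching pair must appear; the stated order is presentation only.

(-3/2,0): −√(1/35)

Admissible pairs with m₁+m₂ = M = -3/2: (-3/2,0), (-1/2,-1), (1/2,-2), (3/2,-3)
  (m₁,m₂)=(3/2,-3): CG² = 4/7, CG = +√(4/7)
  (m₁,m₂)=(1/2,-2): CG² = 2/7, CG = −√(2/7)
  (m₁,m₂)=(-1/2,-1): CG² = 4/35, CG = +√(4/35)
  (m₁,m₂)=(-3/2,0): CG² = 1/35, CG = −√(1/35)   ← matches the target
Pairs with CG² = 1/35: (-3/2,0): −√(1/35)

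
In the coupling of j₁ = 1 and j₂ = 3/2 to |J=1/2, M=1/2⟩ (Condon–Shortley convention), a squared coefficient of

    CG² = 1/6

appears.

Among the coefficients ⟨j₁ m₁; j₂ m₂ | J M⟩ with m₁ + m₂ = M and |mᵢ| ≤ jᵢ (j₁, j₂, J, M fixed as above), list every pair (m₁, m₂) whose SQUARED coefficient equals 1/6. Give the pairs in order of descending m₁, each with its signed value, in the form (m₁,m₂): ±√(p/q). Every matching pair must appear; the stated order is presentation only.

(1,-1/2): +√(1/6)

Admissible pairs with m₁+m₂ = M = 1/2: (-1,3/2), (0,1/2), (1,-1/2)
  (m₁,m₂)=(1,-1/2): CG² = 1/6, CG = +√(1/6)   ← matches the target
  (m₁,m₂)=(0,1/2): CG² = 1/3, CG = −√(1/3)
  (m₁,m₂)=(-1,3/2): CG² = 1/2, CG = +√(1/2)
Pairs with CG² = 1/6: (1,-1/2): +√(1/6)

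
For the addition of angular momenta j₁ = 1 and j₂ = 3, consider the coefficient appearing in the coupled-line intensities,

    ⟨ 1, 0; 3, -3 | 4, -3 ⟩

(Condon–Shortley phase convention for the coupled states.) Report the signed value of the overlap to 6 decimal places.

triangle: 0!×2!×6!/9! = 1440/362880
(j±m)!: 1!×1!×0!×6!×1!×7! = 3628800
prefactor² = (2J+1)×Δ×N² = 129600
  k=0: +1/(0!×0!×1!×0!×1!×6!) = 1/720
Σ = 1/720  ⇒  CG² = 129600×(1/720)² = 1/4
CG = +√(1/4) = +0.500000

+0.500000  (= +√(1/4))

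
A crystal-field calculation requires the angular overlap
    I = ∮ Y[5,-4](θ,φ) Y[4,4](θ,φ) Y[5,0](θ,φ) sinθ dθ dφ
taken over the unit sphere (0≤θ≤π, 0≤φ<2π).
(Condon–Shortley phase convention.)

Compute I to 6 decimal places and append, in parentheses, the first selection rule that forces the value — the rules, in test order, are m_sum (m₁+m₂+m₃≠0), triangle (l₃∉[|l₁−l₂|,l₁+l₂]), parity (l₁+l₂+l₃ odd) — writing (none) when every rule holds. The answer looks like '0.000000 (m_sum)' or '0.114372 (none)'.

0.130198 (none)

m-sum 0 ✓  L=14 even ✓  1≤5≤9 ✓
Π(2lᵢ+1) = 11×9×11 = 1089
triangle coeff Δ(5,4,5) = 1/3153150
Σ_t [0,4]: t=0:+1/69120 t=1:−1/1728 t=2:+1/576 t=3:−1/1728 t=4:+1/69120 = 7/11520
(3j)²=2/143 [(5 4 5; 0 0 0)], sign=-1
Σ_t [4,4]: t=4:+1/69120 = 1/69120
(3j)²=2/143 [(5 4 5; -4 4 0)], sign=-1
⇒ 4πI² = 36/169
I = (+1)√(36/169/(4π)) = 0.13019760
No selection rule forces the value: the integral is nonzero (none).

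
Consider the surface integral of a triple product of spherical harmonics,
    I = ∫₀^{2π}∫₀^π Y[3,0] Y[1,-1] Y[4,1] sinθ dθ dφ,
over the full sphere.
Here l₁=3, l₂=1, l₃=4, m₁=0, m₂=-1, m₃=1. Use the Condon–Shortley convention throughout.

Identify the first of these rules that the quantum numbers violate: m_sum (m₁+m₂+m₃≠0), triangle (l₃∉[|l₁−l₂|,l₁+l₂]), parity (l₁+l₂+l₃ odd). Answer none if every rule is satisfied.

Σmᵢ = 0  ✓
l₃∈[|l₁−l₂|,l₁+l₂]=[2,4], have l₃=4  ✓
Σlᵢ = 8 ⇒ even  ✓

none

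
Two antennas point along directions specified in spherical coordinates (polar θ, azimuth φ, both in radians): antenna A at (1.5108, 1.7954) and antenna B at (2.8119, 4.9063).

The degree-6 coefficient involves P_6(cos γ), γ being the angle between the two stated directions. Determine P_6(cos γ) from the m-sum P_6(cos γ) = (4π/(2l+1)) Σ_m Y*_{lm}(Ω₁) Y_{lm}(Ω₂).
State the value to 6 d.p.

Summing Y*_{l m}(θ₁,φ₁)·Y_{l m}(θ₂,φ₂) over m ∈ [−6, 6]; prefactor 4π/(2·6+1) = 0.966644:
  term(m=-6) = (0.000261, 0.000049)   from Y*(Ω₁)=(-0.105770, -0.466041), Y(Ω₂)=(-0.000220, 0.000511)
  term(m=-5) = (0.000553, 0.000086)   from Y*(Ω₁)=(-0.089638, 0.043054), Y(Ω₂)=(-0.004644, -0.003186)
  term(m=-4) = (-0.011709, -0.001445)   from Y*(Ω₁)=(-0.211901, -0.266162), Y(Ω₂)=(0.024759, -0.024281)
  term(m=-3) = (-0.016399, -0.001514)   from Y*(Ω₁)=(-0.071760, 0.089871), Y(Ω₂)=(0.078684, 0.119644)
  term(m=-2) = (0.117244, 0.007206)   from Y*(Ω₁)=(-0.273536, -0.131865), Y(Ω₂)=(-0.358102, 0.146289)
  term(m=-1) = (0.069833, 0.002144)   from Y*(Ω₁)=(-0.026869, 0.117610), Y(Ω₂)=(-0.111597, -0.568276)
  term(m=+0) = (-0.042586, -0.000000)   from Y*(Ω₁)=(-0.294107, -0.000000), Y(Ω₂)=(0.144798, 0.000000)
  term(m=+1) = (0.069833, -0.002144)   from Y*(Ω₁)=(0.026869, 0.117610), Y(Ω₂)=(0.111597, -0.568276)
  term(m=+2) = (0.117244, -0.007206)   from Y*(Ω₁)=(-0.273536, 0.131865), Y(Ω₂)=(-0.358102, -0.146289)
  term(m=+3) = (-0.016399, 0.001514)   from Y*(Ω₁)=(0.071760, 0.089871), Y(Ω₂)=(-0.078684, 0.119644)
  term(m=+4) = (-0.011709, 0.001445)   from Y*(Ω₁)=(-0.211901, 0.266162), Y(Ω₂)=(0.024759, 0.024281)
  term(m=+5) = (0.000553, -0.000086)   from Y*(Ω₁)=(0.089638, 0.043054), Y(Ω₂)=(0.004644, -0.003186)
  term(m=+6) = (0.000261, -0.000049)   from Y*(Ω₁)=(-0.105770, 0.466041), Y(Ω₂)=(-0.000220, -0.000511)
Accumulated sum (0.276983, -0.000000); after 4π/(2l+1) scaling, (0.267744, -0.000000) ⇒ P_6 = 0.267744

0.267744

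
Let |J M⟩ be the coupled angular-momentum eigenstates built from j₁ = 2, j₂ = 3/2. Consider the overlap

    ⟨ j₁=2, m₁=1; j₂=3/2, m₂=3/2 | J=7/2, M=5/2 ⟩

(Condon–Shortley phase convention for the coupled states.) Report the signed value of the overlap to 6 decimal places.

j₁+j₂−J=0  J+j₁−j₂=4  J−j₁+j₂=3  j₁+j₂+J+1=8
(j₁±m₁, j₂±m₂, J±M) = (3,1,3,0,6,1)
P² = 5184/7
sum k=0..0:
  [0] +1/36 = 1/36
S = 1/36
C² = P²·S² = 4/7 ; C = +0.755929

+0.755929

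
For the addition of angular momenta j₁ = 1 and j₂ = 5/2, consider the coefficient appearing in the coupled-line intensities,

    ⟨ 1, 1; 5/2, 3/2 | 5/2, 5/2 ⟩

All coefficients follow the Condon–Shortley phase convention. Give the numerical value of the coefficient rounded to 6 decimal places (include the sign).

j₁+j₂−J=1  J+j₁−j₂=1  J−j₁+j₂=4  j₁+j₂+J+1=7
(j₁±m₁, j₂±m₂, J±M) = (2,0,4,1,5,0)
P² = 1152/7
sum k=0..0:
  [0] +1/24 = 1/24
S = 1/24
C² = P²·S² = 2/7 ; C = +0.534522

+0.534522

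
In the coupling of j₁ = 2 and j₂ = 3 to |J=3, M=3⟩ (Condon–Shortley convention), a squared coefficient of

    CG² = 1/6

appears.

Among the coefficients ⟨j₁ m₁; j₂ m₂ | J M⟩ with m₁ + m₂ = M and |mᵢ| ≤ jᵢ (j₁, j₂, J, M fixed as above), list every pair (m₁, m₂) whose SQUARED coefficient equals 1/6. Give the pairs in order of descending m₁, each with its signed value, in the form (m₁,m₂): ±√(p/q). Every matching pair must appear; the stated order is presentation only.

Admissible pairs with m₁+m₂ = M = 3: (0,3), (1,2), (2,1)
  (m₁,m₂)=(2,1): CG² = 1/6, CG = +√(1/6)   ← matches the target
  (m₁,m₂)=(1,2): CG² = 5/12, CG = −√(5/12)
  (m₁,m₂)=(0,3): CG² = 5/12, CG = +√(5/12)
Pairs with CG² = 1/6: (2,1): +√(1/6)

(2,1): +√(1/6)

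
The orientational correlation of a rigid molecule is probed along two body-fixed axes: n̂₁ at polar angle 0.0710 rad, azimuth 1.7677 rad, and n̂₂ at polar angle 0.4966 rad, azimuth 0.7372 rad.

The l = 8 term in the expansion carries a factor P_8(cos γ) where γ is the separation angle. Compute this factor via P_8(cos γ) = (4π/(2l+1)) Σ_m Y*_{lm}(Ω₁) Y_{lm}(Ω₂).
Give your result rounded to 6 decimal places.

-0.407524

Addition theorem: P_8(cos γ) = (4π/17) Σ_m Y*_{lm}(Ω₁) Y_{lm}(Ω₂), m = −8…8:
  term(m=-8) = -0.00000 + 0.00000j   from Y*(Ω₁)=-0.00000 + 0.00000j, Y(Ω₂)=0.00127 + 0.00051j
  term(m=-7) = 0.00000 + 0.00000j   from Y*(Ω₁)=0.00000 - 0.00000j, Y(Ω₂)=0.00438 + 0.00910j
  term(m=-6) = 0.00000 - 0.00000j   from Y*(Ω₁)=-0.00000 - 0.00000j, Y(Ω₂)=-0.01330 + 0.04471j
  term(m=-5) = 0.00000 - 0.00000j   from Y*(Ω₁)=-0.00001 + 0.00001j, Y(Ω₂)=-0.12904 + 0.07813j
  term(m=-4) = -0.00006 - 0.00010j   from Y*(Ω₁)=0.00024 + 0.00024j, Y(Ω₂)=-0.33774 - 0.06593j
  term(m=-3) = -0.00252 + 0.00013j   from Y*(Ω₁)=0.00273 - 0.00407j, Y(Ω₂)=-0.30814 - 0.41317j
  term(m=-2) = -0.00890 + 0.01668j   from Y*(Ω₁)=-0.04665 - 0.01938j, Y(Ω₂)=0.03603 - 0.37262j
  term(m=-1) = -0.02931 - 0.04887j   from Y*(Ω₁)=-0.06551 + 0.32837j, Y(Ω₂)=-0.12600 + 0.11441j
  term(m=+0) = -0.46970 + 0.00000j   from Y*(Ω₁)=1.05992 + 0.00000j, Y(Ω₂)=-0.44315 + 0.00000j
  term(m=+1) = -0.02931 + 0.04887j   from Y*(Ω₁)=0.06551 + 0.32837j, Y(Ω₂)=0.12600 + 0.11441j
  term(m=+2) = -0.00890 - 0.01668j   from Y*(Ω₁)=-0.04665 + 0.01938j, Y(Ω₂)=0.03603 + 0.37262j
  term(m=+3) = -0.00252 - 0.00013j   from Y*(Ω₁)=-0.00273 - 0.00407j, Y(Ω₂)=0.30814 - 0.41317j
  term(m=+4) = -0.00006 + 0.00010j   from Y*(Ω₁)=0.00024 - 0.00024j, Y(Ω₂)=-0.33774 + 0.06593j
  term(m=+5) = 0.00000 + 0.00000j   from Y*(Ω₁)=0.00001 + 0.00001j, Y(Ω₂)=0.12904 + 0.07813j
  term(m=+6) = 0.00000 + 0.00000j   from Y*(Ω₁)=-0.00000 + 0.00000j, Y(Ω₂)=-0.01330 - 0.04471j
  term(m=+7) = 0.00000 - 0.00000j   from Y*(Ω₁)=-0.00000 - 0.00000j, Y(Ω₂)=-0.00438 + 0.00910j
  term(m=+8) = -0.00000 - 0.00000j   from Y*(Ω₁)=-0.00000 - 0.00000j, Y(Ω₂)=0.00127 - 0.00051j
Total Σ_m = -0.55131 - 0.00000j. Multiply by 0.739198: -0.40752 - 0.00000j. P_8(cos γ) = -0.407524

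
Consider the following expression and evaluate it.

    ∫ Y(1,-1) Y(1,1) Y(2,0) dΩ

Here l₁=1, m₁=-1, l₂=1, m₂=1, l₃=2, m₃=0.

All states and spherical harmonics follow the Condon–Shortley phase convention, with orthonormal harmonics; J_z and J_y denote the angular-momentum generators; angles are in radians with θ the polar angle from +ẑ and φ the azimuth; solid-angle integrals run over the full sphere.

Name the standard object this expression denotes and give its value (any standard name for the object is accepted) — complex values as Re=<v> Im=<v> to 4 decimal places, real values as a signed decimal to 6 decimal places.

Gaunt coefficient, +0.126157

This is a Gaunt coefficient — the integral of a triple product of spherical harmonics over the sphere.
Rules hold: Σm=0, L=4 even, 0≤2≤2.
N = 3·3·5 = 45
Δ = 0!·2!·2!/5! = 1/30
Racah Σ t=0..0: t=0:+1/1 = 1/1
⇒ 3j(1 1 2; 0 0 0)² = 2/15, sgn +1
Racah Σ t=0..0: t=0:+1/4 = 1/4
⇒ 3j(1 1 2; -1 1 0)² = 1/30, sgn +1
4πI² = N·(3j₀)²·(3jₘ)² = 1/5
I = +1·√(0.2/4π) = 0.12615663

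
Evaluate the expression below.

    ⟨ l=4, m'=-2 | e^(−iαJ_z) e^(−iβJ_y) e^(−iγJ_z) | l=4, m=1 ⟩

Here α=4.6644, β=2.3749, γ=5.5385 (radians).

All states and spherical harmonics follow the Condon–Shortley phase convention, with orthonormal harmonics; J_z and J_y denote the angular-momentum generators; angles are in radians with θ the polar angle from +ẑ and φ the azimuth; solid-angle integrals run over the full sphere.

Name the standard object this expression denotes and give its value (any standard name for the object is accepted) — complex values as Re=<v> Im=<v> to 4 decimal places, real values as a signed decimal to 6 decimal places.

Wigner D-matrix element, Re=-0.2052 Im=-0.1555

This is a Wigner D-matrix element — the rotation-matrix element ⟨l m'| R(α,β,γ) |l m⟩ in the angular-momentum basis.
D^4_{-2,1}(4.6644,2.3749,5.5385) = e^{-i·-2·4.6644}·d^4_{-2,1}(2.3749)·e^{-i·1·5.5385}. Compute d first:
With c≡cos(β/2)=0.374026 and s≡sin(β/2)=0.927418, N=[2·720·120·6]^{1/2}=1018.233765
k∈{3,4,5} keeps every argument non-negative
  k=3: (−1)^0·1018.2338/(72)·0.3740^5·0.9274^3 = +0.082575
  k=4: (−1)^1·1018.2338/(48)·0.3740^3·0.9274^5 = -0.761535
  k=5: (−1)^2·1018.2338/(240)·0.3740^1·0.9274^7 = +0.936413
d^4_{-2,1}(2.3749) = +0.082575 -0.761535 +0.936413 = +0.257454
Attach z-rotation phases: D = e^{-i(-2)(4.6644)}·(+0.257454)·e^{-i(1)(5.5385)} = -0.205156-0.155542i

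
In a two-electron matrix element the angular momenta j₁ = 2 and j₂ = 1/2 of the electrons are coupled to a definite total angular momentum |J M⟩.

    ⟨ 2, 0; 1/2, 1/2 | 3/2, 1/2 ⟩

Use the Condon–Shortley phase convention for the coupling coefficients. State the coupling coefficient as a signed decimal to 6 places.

-0.632456  (= −√(2/5))

√[4·1!3!0!/5! · 2!2!1!0!2!1!] = √(8/5)
  +(−1)^1/∏(1,0,1,0,2,0)! = -1/2  (running -1/2)
⟨..|..⟩ = √(8/5)·(-1/2) = -0.632456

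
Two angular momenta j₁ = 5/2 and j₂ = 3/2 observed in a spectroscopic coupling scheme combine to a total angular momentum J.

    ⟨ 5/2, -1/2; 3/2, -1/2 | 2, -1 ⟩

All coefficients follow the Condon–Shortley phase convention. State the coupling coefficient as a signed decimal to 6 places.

j₁+j₂−J=2  J+j₁−j₂=3  J−j₁+j₂=1  j₁+j₂+J+1=7
(j₁±m₁, j₂±m₂, J±M) = (2,3,1,2,1,3)
P² = 12/7
sum k=0..1:
  [0] +1/12 = 1/12
  [1] −1/2 = -1/2
S = -5/12
C² = P²·S² = 25/84 ; C = -0.545545

-0.545545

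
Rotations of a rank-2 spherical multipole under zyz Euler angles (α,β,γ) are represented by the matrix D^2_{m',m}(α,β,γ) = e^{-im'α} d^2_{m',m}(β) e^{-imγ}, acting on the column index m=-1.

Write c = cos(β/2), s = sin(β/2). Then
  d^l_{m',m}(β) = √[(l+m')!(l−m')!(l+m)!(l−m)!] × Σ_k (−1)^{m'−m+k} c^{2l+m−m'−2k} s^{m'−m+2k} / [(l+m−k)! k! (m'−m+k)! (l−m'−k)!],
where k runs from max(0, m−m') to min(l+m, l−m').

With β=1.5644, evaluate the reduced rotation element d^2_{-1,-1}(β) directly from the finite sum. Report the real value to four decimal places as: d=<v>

d=-0.4968

d^2_{-1,-1}(β=1.5644) via the finite sum:
c=cos(1.564400/2)=0.709365, s=sin(1.564400/2)=0.704842; N=√[1·6·1·6]=6.000000
k: max(0,(-1)−(-1))=0 … min(2+(-1),2−(-1))=1
  k=0: (−1)^0·6.0000/(6)·0.7094^4·0.7048^0 = +0.253208
  k=1: (−1)^1·6.0000/(2)·0.7094^2·0.7048^2 = -0.749969
d^2_{-1,-1}(1.5644) = +0.253208 -0.749969 = -0.496761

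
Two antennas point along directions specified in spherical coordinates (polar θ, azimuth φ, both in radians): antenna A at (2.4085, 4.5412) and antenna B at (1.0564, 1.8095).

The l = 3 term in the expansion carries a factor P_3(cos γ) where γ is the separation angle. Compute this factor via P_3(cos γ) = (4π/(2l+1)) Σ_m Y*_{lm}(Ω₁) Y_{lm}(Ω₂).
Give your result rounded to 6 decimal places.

Term-by-term m-sum for l=3 (normalisation 4π/7 = 1.795196):
  [-3]  conj(Y_{3,-3})(Ω₁) = (0.061421, 0.108892) ; Y_{3,-3}(Ω₂) = (0.180724, 0.207678) ; Δ = (-0.011514, 0.032435)
  [-2]  conj(Y_{3,-2})(Ω₁) = (0.320334, -0.114172) ; Y_{3,-2}(Ω₂) = (-0.338494, 0.175110) ; Δ = (-0.088439, 0.094740)
  [-1]  conj(Y_{3,-1})(Ω₁) = (-0.064879, -0.375283) ; Y_{3,-1}(Ω₂) = (-0.013995, -0.057510) ; Δ = (-0.020674, 0.008983)
  [+0]  conj(Y_{3,0})(Ω₁) = (0.066263, -0.000000) ; Y_{3,0}(Ω₂) = (-0.328588, 0.000000) ; Δ = (-0.021773, 0.000000)
  [+1]  conj(Y_{3,1})(Ω₁) = (0.064879, -0.375283) ; Y_{3,1}(Ω₂) = (0.013995, -0.057510) ; Δ = (-0.020674, -0.008983)
  [+2]  conj(Y_{3,2})(Ω₁) = (0.320334, 0.114172) ; Y_{3,2}(Ω₂) = (-0.338494, -0.175110) ; Δ = (-0.088439, -0.094740)
  [+3]  conj(Y_{3,3})(Ω₁) = (-0.061421, 0.108892) ; Y_{3,3}(Ω₂) = (-0.180724, 0.207678) ; Δ = (-0.011514, -0.032435)
Total Σ_m = (-0.263028, -0.000000). Multiply by 1.795196: (-0.472187, -0.000000). P_3(cos γ) = -0.472187

-0.472187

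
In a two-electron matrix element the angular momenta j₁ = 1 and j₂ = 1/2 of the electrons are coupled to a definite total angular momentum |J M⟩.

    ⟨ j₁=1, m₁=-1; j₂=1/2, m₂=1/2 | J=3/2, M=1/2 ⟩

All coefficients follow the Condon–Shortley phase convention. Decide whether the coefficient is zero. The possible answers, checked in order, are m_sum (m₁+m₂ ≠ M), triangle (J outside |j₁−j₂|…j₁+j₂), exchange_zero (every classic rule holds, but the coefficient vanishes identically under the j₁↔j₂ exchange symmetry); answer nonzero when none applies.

m-sum: m₁+m₂ = -1+1/2 = -1/2, M = 1/2  ✗ ⇒ coefficient is 0

m_sum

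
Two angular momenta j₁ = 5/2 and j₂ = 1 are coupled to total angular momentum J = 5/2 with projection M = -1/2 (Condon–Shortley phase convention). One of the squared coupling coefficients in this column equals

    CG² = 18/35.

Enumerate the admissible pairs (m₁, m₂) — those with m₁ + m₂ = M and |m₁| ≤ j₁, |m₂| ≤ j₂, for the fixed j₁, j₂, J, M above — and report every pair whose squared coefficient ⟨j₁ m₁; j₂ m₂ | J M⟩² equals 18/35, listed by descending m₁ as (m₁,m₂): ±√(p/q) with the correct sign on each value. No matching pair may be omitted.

Admissible pairs with m₁+m₂ = M = -1/2: (-3/2,1), (-1/2,0), (1/2,-1)
  (m₁,m₂)=(1/2,-1): CG² = 18/35, CG = +√(18/35)   ← matches the target
  (m₁,m₂)=(-1/2,0): CG² = 1/35, CG = −√(1/35)
  (m₁,m₂)=(-3/2,1): CG² = 16/35, CG = −√(16/35)
Pairs with CG² = 18/35: (1/2,-1): +√(18/35)

(1/2,-1): +√(18/35)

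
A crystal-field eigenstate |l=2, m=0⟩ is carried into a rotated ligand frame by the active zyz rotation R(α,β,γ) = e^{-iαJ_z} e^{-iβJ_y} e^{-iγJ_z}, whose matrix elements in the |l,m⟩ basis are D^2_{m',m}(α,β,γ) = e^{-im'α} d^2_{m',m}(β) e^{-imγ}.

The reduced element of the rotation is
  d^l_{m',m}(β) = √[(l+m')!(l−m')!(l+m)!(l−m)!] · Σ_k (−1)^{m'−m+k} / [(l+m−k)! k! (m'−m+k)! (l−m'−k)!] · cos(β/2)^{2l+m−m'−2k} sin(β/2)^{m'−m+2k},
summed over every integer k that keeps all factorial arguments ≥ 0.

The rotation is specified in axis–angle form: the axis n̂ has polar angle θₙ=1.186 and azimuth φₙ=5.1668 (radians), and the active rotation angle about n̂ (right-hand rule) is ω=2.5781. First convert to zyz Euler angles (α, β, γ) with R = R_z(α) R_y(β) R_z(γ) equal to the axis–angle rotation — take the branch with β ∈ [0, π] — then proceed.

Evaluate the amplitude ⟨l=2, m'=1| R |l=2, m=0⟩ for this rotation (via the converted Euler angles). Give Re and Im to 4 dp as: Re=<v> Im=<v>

Re=-0.1169 Im=0.5694

Axis–angle → zyz. n̂ = (sinθₙcosφₙ, sinθₙsinφₙ, cosθₙ) = (+0.406836, -0.832815, +0.375370), ω = 2.5781.
R = I cosω + sinω [n̂]ₓ + (1−cosω) n̂n̂ᵀ gives
  R = [-0.539953, -0.825757, -0.163024; -0.424754, +0.434537, -0.794205; +0.726660, -0.359588, -0.585373]
β = atan2(√(R₁₃²+R₂₃²), R₃₃) = 2.196137; α = atan2(R₂₃, R₁₃) mod 2π = 4.509935; γ = atan2(R₃₂, −R₃₁) mod 2π = 3.601113
First d^2_{1,0}(β=2.1961), then the phase factors e^{-i(1)α} and e^{-i(0)γ}:
With c≡cos(β/2)=0.455317 and s≡sin(β/2)=0.890329, N=[6·1·2·2]^{1/2}=4.898979
Admissible k: 0..1 (factorial args all ≥0)
  k=0: (−1)^1·4.8990/(2)·0.4553^3·0.8903^1 = -0.205858
  k=1: (−1)^2·4.8990/(2)·0.4553^1·0.8903^3 = +0.787121
d^2_{1,0}(2.1961) = -0.205858 +0.787121 = +0.581263
Phases: e^{-i·(1)·4.5099}=-0.201074+0.979576i, e^{-i·(0)·3.6011}=+1.000000+0.000000i ⇒ D=-0.116877+0.569392i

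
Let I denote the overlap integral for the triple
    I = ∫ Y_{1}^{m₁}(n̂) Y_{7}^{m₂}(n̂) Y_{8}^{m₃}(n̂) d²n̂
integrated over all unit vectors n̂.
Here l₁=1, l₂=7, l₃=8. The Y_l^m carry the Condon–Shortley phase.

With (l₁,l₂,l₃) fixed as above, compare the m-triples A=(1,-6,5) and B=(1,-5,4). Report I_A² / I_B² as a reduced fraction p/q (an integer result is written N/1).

Same 1,7,8: normalisation and zero-m 3j drop out of the ratio.
A: Δ: 0! 2! 14! / 17! → 1/2040; sum: t=0:+1/12454041600 = 1/12454041600; 3j²(1 7 8; 1 -6 5) = Δ·Π!·Σ² = 1/680  (sign -1)
B: Δ: 0! 2! 14! / 17! → 1/2040; sum: t=0:+1/1916006400 = 1/1916006400; 3j²(1 7 8; 1 -5 4) = Δ·Π!·Σ² = 1/340  (sign +1)
I_A²/I_B² = (1/680)/(1/340) = 1/2

1/2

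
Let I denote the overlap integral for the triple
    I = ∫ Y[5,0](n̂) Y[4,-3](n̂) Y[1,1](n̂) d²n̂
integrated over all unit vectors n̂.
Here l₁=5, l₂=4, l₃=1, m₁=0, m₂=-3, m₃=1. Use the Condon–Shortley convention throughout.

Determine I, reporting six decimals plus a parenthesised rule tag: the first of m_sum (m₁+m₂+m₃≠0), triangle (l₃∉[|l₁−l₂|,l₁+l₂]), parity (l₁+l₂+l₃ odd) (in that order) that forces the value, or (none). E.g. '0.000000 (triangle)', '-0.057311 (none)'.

m-sum = 0 − 3 + 1 = -2 ≠ 0 ⇒ I = 0

0.000000 (m_sum)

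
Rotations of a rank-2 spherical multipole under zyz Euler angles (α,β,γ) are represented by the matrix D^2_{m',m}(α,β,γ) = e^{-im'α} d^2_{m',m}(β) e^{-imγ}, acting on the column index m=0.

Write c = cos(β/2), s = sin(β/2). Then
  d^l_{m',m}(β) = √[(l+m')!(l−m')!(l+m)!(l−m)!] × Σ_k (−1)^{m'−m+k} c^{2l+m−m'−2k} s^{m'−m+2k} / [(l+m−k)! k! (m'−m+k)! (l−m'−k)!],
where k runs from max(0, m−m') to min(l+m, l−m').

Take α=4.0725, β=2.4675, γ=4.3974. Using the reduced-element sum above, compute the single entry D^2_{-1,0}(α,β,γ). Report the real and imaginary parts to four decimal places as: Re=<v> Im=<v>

Re=0.3566 Im=0.4791

First d^2_{-1,0}(β=2.4675), then the phase factors e^{-i(-1)α} and e^{-i(0)γ}:
c=cos(2.467500/2)=0.330701, s=sin(2.467500/2)=0.943736; N=√[1·6·2·2]=4.898979
k∈{1,2} keeps every argument non-negative
  k=1: (−1)^0·4.8990/(2)·0.3307^3·0.9437^1 = +0.083605
  k=2: (−1)^1·4.8990/(2)·0.3307^1·0.9437^3 = -0.680867
d^2_{-1,0}(2.4675) = +0.083605 -0.680867 = -0.597262
D = (-0.597106-0.802162i)·(-0.597262)·(+1.000000+0.000000i) = +0.356629+0.479101i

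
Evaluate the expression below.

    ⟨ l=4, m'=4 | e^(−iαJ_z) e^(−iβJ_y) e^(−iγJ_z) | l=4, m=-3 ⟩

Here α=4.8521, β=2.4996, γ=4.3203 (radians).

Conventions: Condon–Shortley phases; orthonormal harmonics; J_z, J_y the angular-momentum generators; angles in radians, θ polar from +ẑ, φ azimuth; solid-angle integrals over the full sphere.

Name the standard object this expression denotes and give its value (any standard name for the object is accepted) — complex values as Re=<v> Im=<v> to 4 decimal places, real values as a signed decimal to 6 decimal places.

This is a Wigner D-matrix element — the rotation-matrix element ⟨l m'| R(α,β,γ) |l m⟩ in the angular-momentum basis.
Split into d^4_{4,-3}(β=2.4996) × two z-phases.
c=cos(2.499600/2)=0.315512, s=sin(2.499600/2)=0.948922; N=√[40320·1·1·5040]=14255.272709
k: max(0,(-3)−(4))=0 … min(4+(-3),4−(4))=0
  k=0: (−1)^7·14255.2727/(5040)·0.3155^1·0.9489^7 = -0.618263
d^4_{4,-3}(2.4996) = -0.618263
D = (+0.847869-0.530206i)·(-0.618263)·(+0.923178+0.384374i) = -0.609935+0.101133i

Wigner D-matrix element, Re=-0.6099 Im=0.1011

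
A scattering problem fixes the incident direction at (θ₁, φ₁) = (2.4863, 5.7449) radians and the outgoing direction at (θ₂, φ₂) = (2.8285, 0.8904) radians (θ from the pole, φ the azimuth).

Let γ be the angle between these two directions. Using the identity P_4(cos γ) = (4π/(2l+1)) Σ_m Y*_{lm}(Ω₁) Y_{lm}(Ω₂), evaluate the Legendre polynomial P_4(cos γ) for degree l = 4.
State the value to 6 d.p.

-0.284851

Summing Y*_{l m}(θ₁,φ₁)·Y_{l m}(θ₂,φ₂) over m ∈ [−4, 4]; prefactor 4π/(2·4+1) = 1.396263:
  [-4]  conj(Y_{4,-4})(Ω₁) = (-0.033565, -0.050969) ; Y_{4,-4}(Ω₂) = (-0.003636, 0.001624) ; Δ = (0.000205, 0.000131)
  [-3]  conj(Y_{4,-3})(Ω₁) = (0.009892, 0.224367) ; Y_{4,-3}(Ω₂) = (0.031015, 0.015770) ; Δ = (-0.003231, 0.007115)
  [-2]  conj(Y_{4,-2})(Ω₁) = (0.200383, -0.371886) ; Y_{4,-2}(Ω₂) = (-0.035300, -0.165614) ; Δ = (-0.068663, -0.020059)
  [-1]  conj(Y_{4,-1})(Ω₁) = (-0.274857, 0.164117) ; Y_{4,-1}(Ω₂) = (-0.290932, 0.359478) ; Δ = (0.020968, -0.146552)
  [+0]  conj(Y_{4,0})(Ω₁) = (-0.214489, -0.000000) ; Y_{4,0}(Ω₂) = (0.478189, 0.000000) ; Δ = (-0.102566, -0.000000)
  [+1]  conj(Y_{4,1})(Ω₁) = (0.274857, 0.164117) ; Y_{4,1}(Ω₂) = (0.290932, 0.359478) ; Δ = (0.020968, 0.146552)
  [+2]  conj(Y_{4,2})(Ω₁) = (0.200383, 0.371886) ; Y_{4,2}(Ω₂) = (-0.035300, 0.165614) ; Δ = (-0.068663, 0.020059)
  [+3]  conj(Y_{4,3})(Ω₁) = (-0.009892, 0.224367) ; Y_{4,3}(Ω₂) = (-0.031015, 0.015770) ; Δ = (-0.003231, -0.007115)
  [+4]  conj(Y_{4,4})(Ω₁) = (-0.033565, 0.050969) ; Y_{4,4}(Ω₂) = (-0.003636, -0.001624) ; Δ = (0.000205, -0.000131)
Total Σ_m = (-0.204010, -0.000000). Multiply by 1.396263: (-0.284851, -0.000000). P_4(cos γ) = -0.284851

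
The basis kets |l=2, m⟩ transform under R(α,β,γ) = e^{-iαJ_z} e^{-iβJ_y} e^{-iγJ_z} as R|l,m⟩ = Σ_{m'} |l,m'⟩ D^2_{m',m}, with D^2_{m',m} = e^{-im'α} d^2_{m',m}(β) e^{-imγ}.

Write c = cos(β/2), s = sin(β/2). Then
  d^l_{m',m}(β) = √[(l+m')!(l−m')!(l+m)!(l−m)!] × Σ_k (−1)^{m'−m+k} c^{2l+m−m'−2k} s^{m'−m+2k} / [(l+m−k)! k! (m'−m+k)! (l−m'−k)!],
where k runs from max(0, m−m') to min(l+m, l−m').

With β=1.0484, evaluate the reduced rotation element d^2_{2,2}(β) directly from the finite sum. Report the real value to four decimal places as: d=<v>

d^2_{2,2}(β=1.0484) via the finite sum:
With c≡cos(β/2)=0.865725 and s≡sin(β/2)=0.500521, N=[24·1·24·1]^{1/2}=24.000000
Admissible k: 0..0 (factorial args all ≥0)
  k=0: (−1)^0·24.0000/(24)·0.8657^4·0.5005^0 = +0.561719
d^2_{2,2}(1.0484) = +0.561719

d=0.5617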